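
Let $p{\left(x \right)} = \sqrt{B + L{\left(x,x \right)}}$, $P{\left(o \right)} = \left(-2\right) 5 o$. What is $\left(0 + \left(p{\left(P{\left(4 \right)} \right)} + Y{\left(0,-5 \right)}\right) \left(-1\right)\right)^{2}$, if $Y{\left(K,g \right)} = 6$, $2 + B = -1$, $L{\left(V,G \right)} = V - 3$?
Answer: $\left(6 + i \sqrt{46}\right)^{2} \approx -10.0 + 81.388 i$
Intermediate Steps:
$L{\left(V,G \right)} = -3 + V$
$B = -3$ ($B = -2 - 1 = -3$)
$P{\left(o \right)} = - 10 o$
$p{\left(x \right)} = \sqrt{-6 + x}$ ($p{\left(x \right)} = \sqrt{-3 + \left(-3 + x\right)} = \sqrt{-6 + x}$)
$\left(0 + \left(p{\left(P{\left(4 \right)} \right)} + Y{\left(0,-5 \right)}\right) \left(-1\right)\right)^{2} = \left(0 + \left(\sqrt{-6 - 40} + 6\right) \left(-1\right)\right)^{2} = \left(0 + \left(\sqrt{-46} + 6\right) \left(-1\right)\right)^{2} = \left(0 + \left(i \sqrt{46} + 6\right) \left(-1\right)\right)^{2} = \left(0 + \left(6 + i \sqrt{46}\right) \left(-1\right)\right)^{2} = \left(0 - \left(6 + i \sqrt{46}\right)\right)^{2} = \left(-6 - i \sqrt{46}\right)^{2}$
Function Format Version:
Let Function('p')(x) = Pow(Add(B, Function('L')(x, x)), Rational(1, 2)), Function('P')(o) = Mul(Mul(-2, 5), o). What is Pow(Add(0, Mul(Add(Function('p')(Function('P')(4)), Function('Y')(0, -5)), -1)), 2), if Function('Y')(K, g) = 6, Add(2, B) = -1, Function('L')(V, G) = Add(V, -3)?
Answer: Pow(Add(6, Mul(I, Pow(46, Rational(1, 2)))), 2) ≈ Add(-10.000, Mul(81.388, I))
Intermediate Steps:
Function('L')(V, G) = Add(-3, V)
B = -3 (B = Add(-2, -1) = -3)
Function('P')(o) = Mul(-10, o)
Function('p')(x) = Pow(Add(-6, x), Rational(1, 2)) (Function('p')(x) = Pow(Add(-3, Add(-3, x)), Rational(1, 2)) = Pow(Add(-6, x), Rational(1, 2)))
Pow(Add(0, Mul(Add(Function('p')(Function('P')(4)), Function('Y')(0, -5)), -1)), 2) = Pow(Add(0, Mul(Add(Pow(Add(-6, Mul(-10, 4)), Rational(1, 2)), 6), -1)), 2) = Pow(Add(0, Mul(Add(Pow(Add(-6, -40), Rational(1, 2)), 6), -1)), 2) = Pow(Add(0, Mul(Add(Pow(-46, Rational(1, 2)), 6), -1)), 2) = Pow(Add(0, Mul(Add(Mul(I, Pow(46, Rational(1, 2))), 6), -1)), 2) = Pow(Add(0, Mul(Add(6, Mul(I, Pow(46, Rational(1, 2)))), -1)), 2) = Pow(Add(0, Add(-6, Mul(-1, I, Pow(46, Rational(1, 2))))), 2) = Pow(Add(-6, Mul(-1, I, Pow(46, Rational(1, 2)))), 2)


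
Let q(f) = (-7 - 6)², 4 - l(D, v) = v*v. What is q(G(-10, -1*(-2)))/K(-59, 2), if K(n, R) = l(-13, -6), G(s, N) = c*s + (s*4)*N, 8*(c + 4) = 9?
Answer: -169/32 ≈ -5.2813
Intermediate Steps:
c = -23/8 (c = -4 + (⅛)*9 = -4 + 9/8 = -23/8 ≈ -2.8750)
l(D, v) = 4 - v² (l(D, v) = 4 - v*v = 4 - v²)
G(s, N) = -23*s/8 + 4*N*s (G(s, N) = -23*s/8 + (s*4)*N = -23*s/8 + (4*s)*N = -23*s/8 + 4*N*s)
K(n, R) = -32 (K(n, R) = 4 - 1*(-6)² = 4 - 1*36 = 4 - 36 = -32)
q(f) = 169 (q(f) = (-13)² = 169)
q(G(-10, -1*(-2)))/K(-59, 2) = 169/(-32) = 169*(-1/32) = -169/32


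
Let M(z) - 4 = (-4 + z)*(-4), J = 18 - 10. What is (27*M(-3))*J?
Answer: 6912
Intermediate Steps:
J = 8
M(z) = 20 - 4*z (M(z) = 4 + (-4 + z)*(-4) = 4 + (16 - 4*z) = 20 - 4*z)
(27*M(-3))*J = (27*(20 - 4*(-3)))*8 = (27*(20 + 12))*8 = (27*32)*8 = 864*8 = 6912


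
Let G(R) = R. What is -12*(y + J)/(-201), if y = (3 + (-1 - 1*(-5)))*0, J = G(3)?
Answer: 12/67 ≈ 0.17910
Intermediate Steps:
J = 3
y = 0 (y = (3 + (-1 + 5))*0 = (3 + 4)*0 = 7*0 = 0)
-12*(y + J)/(-201) = -12*(0 + 3)/(-201) = -12*3*(-1/201) = -36*(-1/201) = 12/67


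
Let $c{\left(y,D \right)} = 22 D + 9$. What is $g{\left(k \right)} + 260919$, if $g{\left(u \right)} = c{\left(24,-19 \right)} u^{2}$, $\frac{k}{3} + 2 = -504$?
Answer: $-942207597$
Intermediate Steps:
$k = -1518$ ($k = -6 + 3 \left(-504\right) = -6 - 1512 = -1518$)
$c{\left(y,D \right)} = 9 + 22 D$
$g{\left(u \right)} = - 409 u^{2}$ ($g{\left(u \right)} = \left(9 + 22 \left(-19\right)\right) u^{2} = \left(9 - 418\right) u^{2} = - 409 u^{2}$)
$g{\left(k \right)} + 260919 = - 409 \left(-1518\right)^{2} + 260919 = \left(-409\right) 2304324 + 260919 = -942468516 + 260919 = -942207597$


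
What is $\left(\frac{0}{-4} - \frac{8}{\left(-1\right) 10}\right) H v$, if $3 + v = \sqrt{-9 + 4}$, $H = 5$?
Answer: $-12 + 4 i \sqrt{5} \approx -12.0 + 8.9443 i$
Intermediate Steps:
$v = -3 + i \sqrt{5}$ ($v = -3 + \sqrt{-9 + 4} = -3 + \sqrt{-5} = -3 + i \sqrt{5} \approx -3.0 + 2.2361 i$)
$\left(\frac{0}{-4} - \frac{8}{\left(-1\right) 10}\right) H v = \left(\frac{0}{-4} - \frac{8}{\left(-1\right) 10}\right) 5 \left(-3 + i \sqrt{5}\right) = \left(0 \left(- \frac{1}{4}\right) - \frac{8}{-10}\right) 5 \left(-3 + i \sqrt{5}\right) = \left(0 - - \frac{4}{5}\right) 5 \left(-3 + i \sqrt{5}\right) = \left(0 + \frac{4}{5}\right) 5 \left(-3 + i \sqrt{5}\right) = \frac{4}{5} \cdot 5 \left(-3 + i \sqrt{5}\right) = 4 \left(-3 + i \sqrt{5}\right) = -12 + 4 i \sqrt{5}$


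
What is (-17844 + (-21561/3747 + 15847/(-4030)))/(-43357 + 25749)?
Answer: 6912768861/6817641520 ≈ 1.0140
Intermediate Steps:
(-17844 + (-21561/3747 + 15847/(-4030)))/(-43357 + 25749) = (-17844 + (-21561*1/3747 + 15847*(-1/4030)))/(-17608) = (-17844 + (-7187/1249 - 1219/310))*(-1/17608) = (-17844 - 3750501/387190)*(-1/17608) = -6912768861/387190*(-1/17608) = 6912768861/6817641520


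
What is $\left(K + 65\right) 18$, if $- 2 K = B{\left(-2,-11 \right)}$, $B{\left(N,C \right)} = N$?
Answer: $1188$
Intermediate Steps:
$K = 1$ ($K = \left(- \frac{1}{2}\right) \left(-2\right) = 1$)
$\left(K + 65\right) 18 = \left(1 + 65\right) 18 = 66 \cdot 18 = 1188$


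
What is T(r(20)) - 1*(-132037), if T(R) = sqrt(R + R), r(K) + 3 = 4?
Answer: 132037 + sqrt(2) ≈ 1.3204e+5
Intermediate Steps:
r(K) = 1 (r(K) = -3 + 4 = 1)
T(R) = sqrt(2)*sqrt(R) (T(R) = sqrt(2*R) = sqrt(2)*sqrt(R))
T(r(20)) - 1*(-132037) = sqrt(2)*sqrt(1) - 1*(-132037) = sqrt(2)*1 + 132037 = sqrt(2) + 132037 = 132037 + sqrt(2)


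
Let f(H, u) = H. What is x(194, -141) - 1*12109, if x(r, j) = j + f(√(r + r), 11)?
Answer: -12250 + 2*√97 ≈ -12230.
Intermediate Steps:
x(r, j) = j + √2*√r (x(r, j) = j + √(r + r) = j + √(2*r) = j + √2*√r)
x(194, -141) - 1*12109 = (-141 + √2*√194) - 1*12109 = (-141 + 2*√97) - 12109 = -12250 + 2*√97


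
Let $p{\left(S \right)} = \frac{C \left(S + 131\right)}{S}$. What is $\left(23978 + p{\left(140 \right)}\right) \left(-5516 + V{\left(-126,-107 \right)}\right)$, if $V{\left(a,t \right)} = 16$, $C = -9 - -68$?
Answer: $- \frac{927549975}{7} \approx -1.3251 \cdot 10^{8}$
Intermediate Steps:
$C = 59$ ($C = -9 + 68 = 59$)
$p{\left(S \right)} = \frac{7729 + 59 S}{S}$ ($p{\left(S \right)} = \frac{59 \left(S + 131\right)}{S} = \frac{59 \left(131 + S\right)}{S} = \frac{7729 + 59 S}{S}$)
$\left(23978 + p{\left(140 \right)}\right) \left(-5516 + V{\left(-126,-107 \right)}\right) = \left(23978 + \left(59 + \frac{7729}{140}\right)\right) \left(-5516 + 16\right) = \left(23978 + \left(59 + 7729 \cdot \frac{1}{140}\right)\right) \left(-5500\right) = \left(23978 + \left(59 + \frac{7729}{140}\right)\right) \left(-5500\right) = \left(23978 + \frac{15989}{140}\right) \left(-5500\right) = \frac{3372909}{140} \left(-5500\right) = - \frac{927549975}{7}$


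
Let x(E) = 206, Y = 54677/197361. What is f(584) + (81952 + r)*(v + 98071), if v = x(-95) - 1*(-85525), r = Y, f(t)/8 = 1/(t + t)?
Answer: 434035698195480469/28814706 ≈ 1.5063e+10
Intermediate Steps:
Y = 54677/197361 (Y = 54677*(1/197361) = 54677/197361 ≈ 0.27704)
f(t) = 4/t (f(t) = 8/(t + t) = 8/((2*t)) = 8*(1/(2*t)) = 4/t)
r = 54677/197361 ≈ 0.27704
v = 85731 (v = 206 - 1*(-85525) = 206 + 85525 = 85731)
f(584) + (81952 + r)*(v + 98071) = 4/584 + (81952 + 54677/197361)*(85731 + 98071) = 4*(1/584) + (16174183349/197361)*183802 = 1/146 + 2972847247912898/197361 = 434035698195480469/28814706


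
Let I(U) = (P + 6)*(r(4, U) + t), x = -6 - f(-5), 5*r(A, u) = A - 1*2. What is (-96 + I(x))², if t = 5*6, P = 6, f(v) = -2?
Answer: 1806336/25 ≈ 72254.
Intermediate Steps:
r(A, u) = -⅖ + A/5 (r(A, u) = (A - 1*2)/5 = (A - 2)/5 = (-2 + A)/5 = -⅖ + A/5)
t = 30
x = -4 (x = -6 - 1*(-2) = -6 + 2 = -4)
I(U) = 1824/5 (I(U) = (6 + 6)*((-⅖ + (⅕)*4) + 30) = 12*((-⅖ + ⅘) + 30) = 12*(⅖ + 30) = 12*(152/5) = 1824/5)
(-96 + I(x))² = (-96 + 1824/5)² = (1344/5)² = 1806336/25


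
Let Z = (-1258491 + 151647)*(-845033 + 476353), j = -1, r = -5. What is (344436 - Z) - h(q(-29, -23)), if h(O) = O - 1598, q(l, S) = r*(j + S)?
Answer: -408070900006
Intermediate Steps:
Z = 408071245920 (Z = -1106844*(-368680) = 408071245920)
q(l, S) = 5 - 5*S (q(l, S) = -5*(-1 + S) = 5 - 5*S)
h(O) = -1598 + O
(344436 - Z) - h(q(-29, -23)) = (344436 - 1*408071245920) - (-1598 + (5 - 5*(-23))) = (344436 - 408071245920) - (-1598 + (5 + 115)) = -408070901484 - (-1598 + 120) = -408070901484 - 1*(-1478) = -408070901484 + 1478 = -408070900006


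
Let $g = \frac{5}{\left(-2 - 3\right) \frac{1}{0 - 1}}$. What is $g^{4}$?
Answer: $1$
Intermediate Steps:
$g = 1$ ($g = \frac{5}{\left(-5\right) \frac{1}{-1}} = \frac{5}{\left(-5\right) \left(-1\right)} = \frac{5}{5} = 5 \cdot \frac{1}{5} = 1$)
$g^{4} = 1^{4} = 1$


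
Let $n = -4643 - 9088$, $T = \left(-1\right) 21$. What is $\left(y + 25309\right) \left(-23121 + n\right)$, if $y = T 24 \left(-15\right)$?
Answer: $-1211288388$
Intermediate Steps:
$T = -21$
$n = -13731$ ($n = -4643 - 9088 = -13731$)
$y = 7560$ ($y = \left(-21\right) 24 \left(-15\right) = \left(-504\right) \left(-15\right) = 7560$)
$\left(y + 25309\right) \left(-23121 + n\right) = \left(7560 + 25309\right) \left(-23121 - 13731\right) = 32869 \left(-36852\right) = -1211288388$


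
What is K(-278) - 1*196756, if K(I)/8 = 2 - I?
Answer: -194516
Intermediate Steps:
K(I) = 16 - 8*I (K(I) = 8*(2 - I) = 16 - 8*I)
K(-278) - 1*196756 = (16 - 8*(-278)) - 1*196756 = (16 + 2224) - 196756 = 2240 - 196756 = -194516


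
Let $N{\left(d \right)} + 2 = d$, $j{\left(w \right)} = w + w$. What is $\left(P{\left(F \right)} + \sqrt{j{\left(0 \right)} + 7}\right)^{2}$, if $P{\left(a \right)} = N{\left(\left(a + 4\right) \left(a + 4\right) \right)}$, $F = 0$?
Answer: $\left(14 + \sqrt{7}\right)^{2} \approx 277.08$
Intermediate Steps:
$j{\left(w \right)} = 2 w$
$N{\left(d \right)} = -2 + d$
$P{\left(a \right)} = -2 + \left(4 + a\right)^{2}$ ($P{\left(a \right)} = -2 + \left(a + 4\right) \left(a + 4\right) = -2 + \left(4 + a\right) \left(4 + a\right) = -2 + \left(4 + a\right)^{2}$)
$\left(P{\left(F \right)} + \sqrt{j{\left(0 \right)} + 7}\right)^{2} = \left(\left(-2 + \left(4 + 0\right)^{2}\right) + \sqrt{2 \cdot 0 + 7}\right)^{2} = \left(\left(-2 + 4^{2}\right) + \sqrt{0 + 7}\right)^{2} = \left(\left(-2 + 16\right) + \sqrt{7}\right)^{2} = \left(14 + \sqrt{7}\right)^{2}$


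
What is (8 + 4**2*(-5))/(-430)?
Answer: 36/215 ≈ 0.16744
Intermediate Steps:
(8 + 4**2*(-5))/(-430) = (8 + 16*(-5))*(-1/430) = (8 - 80)*(-1/430) = -72*(-1/430) = 36/215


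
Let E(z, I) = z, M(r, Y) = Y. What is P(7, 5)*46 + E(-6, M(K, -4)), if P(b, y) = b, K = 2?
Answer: 316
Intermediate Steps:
P(7, 5)*46 + E(-6, M(K, -4)) = 7*46 - 6 = 322 - 6 = 316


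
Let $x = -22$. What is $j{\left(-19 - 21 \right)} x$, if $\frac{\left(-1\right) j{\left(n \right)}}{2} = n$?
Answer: $-1760$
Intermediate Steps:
$j{\left(n \right)} = - 2 n$
$j{\left(-19 - 21 \right)} x = - 2 \left(-19 - 21\right) \left(-22\right) = \left(-2\right) \left(-40\right) \left(-22\right) = 80 \left(-22\right) = -1760$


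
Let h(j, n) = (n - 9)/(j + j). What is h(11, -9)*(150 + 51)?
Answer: -1809/11 ≈ -164.45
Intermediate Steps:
h(j, n) = (-9 + n)/(2*j) (h(j, n) = (-9 + n)/((2*j)) = (-9 + n)*(1/(2*j)) = (-9 + n)/(2*j))
h(11, -9)*(150 + 51) = ((½)*(-9 - 9)/11)*(150 + 51) = ((½)*(1/11)*(-18))*201 = -9/11*201 = -1809/11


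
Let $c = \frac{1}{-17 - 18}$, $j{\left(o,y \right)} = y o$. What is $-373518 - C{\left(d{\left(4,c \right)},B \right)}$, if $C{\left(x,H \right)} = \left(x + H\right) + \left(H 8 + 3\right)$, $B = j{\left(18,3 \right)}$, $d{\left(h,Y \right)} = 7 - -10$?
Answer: $-374024$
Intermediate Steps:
$j{\left(o,y \right)} = o y$
$c = - \frac{1}{35}$ ($c = \frac{1}{-35} = - \frac{1}{35} \approx -0.028571$)
$d{\left(h,Y \right)} = 17$ ($d{\left(h,Y \right)} = 7 + 10 = 17$)
$B = 54$ ($B = 18 \cdot 3 = 54$)
$C{\left(x,H \right)} = 3 + x + 9 H$ ($C{\left(x,H \right)} = \left(H + x\right) + \left(8 H + 3\right) = \left(H + x\right) + \left(3 + 8 H\right) = 3 + x + 9 H$)
$-373518 - C{\left(d{\left(4,c \right)},B \right)} = -373518 - \left(3 + 17 + 9 \cdot 54\right) = -373518 - \left(3 + 17 + 486\right) = -373518 - 506 = -374024$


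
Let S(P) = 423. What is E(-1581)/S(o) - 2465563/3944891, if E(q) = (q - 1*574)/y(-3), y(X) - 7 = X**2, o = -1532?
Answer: -25188170489/26699022288 ≈ -0.94341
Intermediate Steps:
y(X) = 7 + X**2
E(q) = -287/8 + q/16 (E(q) = (q - 1*574)/(7 + (-3)**2) = (q - 574)/(7 + 9) = (-574 + q)/16 = (-574 + q)*(1/16) = -287/8 + q/16)
E(-1581)/S(o) - 2465563/3944891 = (-287/8 + (1/16)*(-1581))/423 - 2465563/3944891 = (-287/8 - 1581/16)*(1/423) - 2465563*1/3944891 = -2155/16*1/423 - 2465563/3944891 = -2155/6768 - 2465563/3944891 = -25188170489/26699022288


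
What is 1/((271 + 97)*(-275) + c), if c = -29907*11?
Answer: -1/430177 ≈ -2.3246e-6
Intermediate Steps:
c = -328977
1/((271 + 97)*(-275) + c) = 1/((271 + 97)*(-275) - 328977) = 1/(368*(-275) - 328977) = 1/(-101200 - 328977) = 1/(-430177) = -1/430177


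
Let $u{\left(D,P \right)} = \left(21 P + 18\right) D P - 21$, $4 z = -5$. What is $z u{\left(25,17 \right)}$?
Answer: $- \frac{398385}{2} \approx -1.9919 \cdot 10^{5}$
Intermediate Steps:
$z = - \frac{5}{4}$ ($z = \frac{1}{4} \left(-5\right) = - \frac{5}{4} \approx -1.25$)
$u{\left(D,P \right)} = -21 + D P \left(18 + 21 P\right)$ ($u{\left(D,P \right)} = \left(18 + 21 P\right) D P - 21 = D \left(18 + 21 P\right) P - 21 = D P \left(18 + 21 P\right) - 21 = -21 + D P \left(18 + 21 P\right)$)
$z u{\left(25,17 \right)} = - \frac{5 \left(-21 + 18 \cdot 25 \cdot 17 + 21 \cdot 25 \cdot 17^{2}\right)}{4} = - \frac{5 \left(-21 + 7650 + 21 \cdot 25 \cdot 289\right)}{4} = - \frac{5 \left(-21 + 7650 + 151725\right)}{4} = \left(- \frac{5}{4}\right) 159354 = - \frac{398385}{2}$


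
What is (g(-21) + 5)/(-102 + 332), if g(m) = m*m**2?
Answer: -4628/115 ≈ -40.243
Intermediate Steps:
g(m) = m**3
(g(-21) + 5)/(-102 + 332) = ((-21)**3 + 5)/(-102 + 332) = (-9261 + 5)/230 = -9256*1/230 = -4628/115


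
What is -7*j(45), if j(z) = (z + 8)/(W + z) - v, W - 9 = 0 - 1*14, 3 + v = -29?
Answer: -9331/40 ≈ -233.27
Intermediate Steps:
v = -32 (v = -3 - 29 = -32)
W = -5 (W = 9 + (0 - 1*14) = 9 + (0 - 14) = 9 - 14 = -5)
j(z) = 32 + (8 + z)/(-5 + z) (j(z) = (z + 8)/(-5 + z) - 1*(-32) = (8 + z)/(-5 + z) + 32 = 32 + (8 + z)/(-5 + z))
-7*j(45) = -7*(-152 + 33*45)/(-5 + 45) = -7*(-152 + 1485)/40 = -7*1333/40 = -9331/40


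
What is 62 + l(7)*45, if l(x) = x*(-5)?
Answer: -1513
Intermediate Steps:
l(x) = -5*x
62 + l(7)*45 = 62 - 5*7*45 = 62 - 35*45 = 62 - 1575 = -1513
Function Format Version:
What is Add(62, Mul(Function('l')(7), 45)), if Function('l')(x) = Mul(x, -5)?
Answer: -1513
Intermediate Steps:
Function('l')(x) = Mul(-5, x)
Add(62, Mul(Function('l')(7), 45)) = Add(62, Mul(Mul(-5, 7), 45)) = Add(62, Mul(-35, 45)) = Add(62, -1575) = -1513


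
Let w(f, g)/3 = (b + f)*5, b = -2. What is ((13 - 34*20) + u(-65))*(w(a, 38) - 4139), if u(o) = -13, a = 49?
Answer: 2335120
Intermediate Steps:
w(f, g) = -30 + 15*f (w(f, g) = 3*((-2 + f)*5) = 3*(-10 + 5*f) = -30 + 15*f)
((13 - 34*20) + u(-65))*(w(a, 38) - 4139) = ((13 - 34*20) - 13)*((-30 + 15*49) - 4139) = ((13 - 680) - 13)*((-30 + 735) - 4139) = (-667 - 13)*(705 - 4139) = -680*(-3434) = 2335120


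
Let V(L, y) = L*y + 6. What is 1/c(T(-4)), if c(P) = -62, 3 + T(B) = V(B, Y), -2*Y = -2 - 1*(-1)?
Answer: -1/62 ≈ -0.016129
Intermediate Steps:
Y = ½ (Y = -(-2 - 1*(-1))/2 = -(-2 + 1)/2 = -½*(-1) = ½ ≈ 0.50000)
V(L, y) = 6 + L*y
T(B) = 3 + B/2 (T(B) = -3 + (6 + B*(½)) = -3 + (6 + B/2) = 3 + B/2)
1/c(T(-4)) = 1/(-62) = -1/62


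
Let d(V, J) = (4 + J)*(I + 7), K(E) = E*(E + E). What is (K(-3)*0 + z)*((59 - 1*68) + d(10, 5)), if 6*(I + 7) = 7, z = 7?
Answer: 21/2 ≈ 10.500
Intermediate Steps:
I = -35/6 (I = -7 + (⅙)*7 = -7 + 7/6 = -35/6 ≈ -5.8333)
K(E) = 2*E² (K(E) = E*(2*E) = 2*E²)
d(V, J) = 14/3 + 7*J/6 (d(V, J) = (4 + J)*(-35/6 + 7) = (4 + J)*(7/6) = 14/3 + 7*J/6)
(K(-3)*0 + z)*((59 - 1*68) + d(10, 5)) = ((2*(-3)²)*0 + 7)*((59 - 1*68) + (14/3 + (7/6)*5)) = ((2*9)*0 + 7)*((59 - 68) + (14/3 + 35/6)) = (18*0 + 7)*(-9 + 21/2) = (0 + 7)*(3/2) = 7*(3/2) = 21/2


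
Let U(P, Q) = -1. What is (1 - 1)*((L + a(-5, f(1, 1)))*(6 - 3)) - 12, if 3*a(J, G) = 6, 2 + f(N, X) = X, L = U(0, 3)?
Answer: -12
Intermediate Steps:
L = -1
f(N, X) = -2 + X
a(J, G) = 2 (a(J, G) = (1/3)*6 = 2)
(1 - 1)*((L + a(-5, f(1, 1)))*(6 - 3)) - 12 = (1 - 1)*((-1 + 2)*(6 - 3)) - 12 = 0*(1*3) - 12 = 0*3 - 12 = 0 - 12 = -12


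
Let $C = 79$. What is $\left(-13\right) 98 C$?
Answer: $-100646$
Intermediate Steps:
$\left(-13\right) 98 C = \left(-13\right) 98 \cdot 79 = \left(-1274\right) 79 = -100646$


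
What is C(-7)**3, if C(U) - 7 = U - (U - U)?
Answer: 0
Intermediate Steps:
C(U) = 7 + U (C(U) = 7 + (U - (U - U)) = 7 + (U - 1*0) = 7 + (U + 0) = 7 + U)
C(-7)**3 = (7 - 7)**3 = 0**3 = 0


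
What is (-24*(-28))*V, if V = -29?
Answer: -19488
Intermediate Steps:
(-24*(-28))*V = -24*(-28)*(-29) = 672*(-29) = -19488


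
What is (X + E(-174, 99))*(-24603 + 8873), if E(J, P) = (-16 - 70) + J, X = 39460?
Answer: -616616000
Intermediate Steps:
E(J, P) = -86 + J
(X + E(-174, 99))*(-24603 + 8873) = (39460 + (-86 - 174))*(-24603 + 8873) = (39460 - 260)*(-15730) = 39200*(-15730) = -616616000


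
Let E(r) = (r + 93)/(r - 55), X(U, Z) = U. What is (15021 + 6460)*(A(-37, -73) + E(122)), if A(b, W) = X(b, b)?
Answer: -48632984/67 ≈ -7.2587e+5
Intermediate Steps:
A(b, W) = b
E(r) = (93 + r)/(-55 + r)
(15021 + 6460)*(A(-37, -73) + E(122)) = (15021 + 6460)*(-37 + (93 + 122)/(-55 + 122)) = 21481*(-37 + 215/67) = 21481*(-2264/67) = -48632984/67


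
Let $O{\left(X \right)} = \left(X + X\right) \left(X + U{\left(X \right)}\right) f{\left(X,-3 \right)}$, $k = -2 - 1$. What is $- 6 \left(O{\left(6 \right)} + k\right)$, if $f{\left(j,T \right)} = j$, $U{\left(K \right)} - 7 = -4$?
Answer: $-3870$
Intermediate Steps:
$k = -3$
$U{\left(K \right)} = 3$ ($U{\left(K \right)} = 7 - 4 = 3$)
$O{\left(X \right)} = 2 X^{2} \left(3 + X\right)$ ($O{\left(X \right)} = \left(X + X\right) \left(X + 3\right) X = 2 X \left(3 + X\right) X = 2 X^{2} \left(3 + X\right)$)
$- 6 \left(O{\left(6 \right)} + k\right) = - 6 \left(2 \cdot 6^{2} \left(3 + 6\right) - 3\right) = - 6 \left(2 \cdot 36 \cdot 9 - 3\right) = - 6 \left(648 - 3\right) = \left(-6\right) 645 = -3870$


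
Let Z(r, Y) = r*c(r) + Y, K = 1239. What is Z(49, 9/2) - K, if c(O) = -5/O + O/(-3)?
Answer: -12239/6 ≈ -2039.8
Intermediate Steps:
c(O) = -5/O - O/3 (c(O) = -5/O + O*(-⅓) = -5/O - O/3)
Z(r, Y) = Y + r*(-5/r - r/3) (Z(r, Y) = r*(-5/r - r/3) + Y = Y + r*(-5/r - r/3))
Z(49, 9/2) - K = (-5 + 9/2 - ⅓*49²) - 1*1239 = (-5 + 9*(½) - ⅓*2401) - 1239 = (-5 + 9/2 - 2401/3) - 1239 = -4805/6 - 1239 = -12239/6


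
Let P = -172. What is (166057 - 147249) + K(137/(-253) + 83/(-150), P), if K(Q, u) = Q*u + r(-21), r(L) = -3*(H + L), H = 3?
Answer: 361479664/18975 ≈ 19050.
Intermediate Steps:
r(L) = -9 - 3*L (r(L) = -3*(3 + L) = -9 - 3*L)
K(Q, u) = 54 + Q*u (K(Q, u) = Q*u + (-9 - 3*(-21)) = Q*u + (-9 + 63) = Q*u + 54 = 54 + Q*u)
(166057 - 147249) + K(137/(-253) + 83/(-150), P) = (166057 - 147249) + (54 + (137/(-253) + 83/(-150))*(-172)) = 18808 + (54 + (137*(-1/253) + 83*(-1/150))*(-172)) = 18808 + (54 + (-137/253 - 83/150)*(-172)) = 18808 + (54 - 41549/37950*(-172)) = 18808 + (54 + 3573214/18975) = 18808 + 4597864/18975 = 361479664/18975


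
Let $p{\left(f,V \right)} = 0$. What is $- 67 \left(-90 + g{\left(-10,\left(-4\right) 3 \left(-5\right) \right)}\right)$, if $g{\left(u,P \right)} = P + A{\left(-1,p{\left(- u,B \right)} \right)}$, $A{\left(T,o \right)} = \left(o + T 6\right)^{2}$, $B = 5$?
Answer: $-402$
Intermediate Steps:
$A{\left(T,o \right)} = \left(o + 6 T\right)^{2}$
$g{\left(u,P \right)} = 36 + P$ ($g{\left(u,P \right)} = P + \left(0 + 6 \left(-1\right)\right)^{2} = P + \left(0 - 6\right)^{2} = P + \left(-6\right)^{2} = P + 36 = 36 + P$)
$- 67 \left(-90 + g{\left(-10,\left(-4\right) 3 \left(-5\right) \right)}\right) = - 67 \left(-90 + \left(36 + \left(-4\right) 3 \left(-5\right)\right)\right) = - 67 \left(-90 + \left(36 - -60\right)\right) = - 67 \left(-90 + \left(36 + 60\right)\right) = - 67 \left(-90 + 96\right) = \left(-67\right) 6 = -402$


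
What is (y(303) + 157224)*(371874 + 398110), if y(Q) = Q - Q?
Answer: 121059964416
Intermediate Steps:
y(Q) = 0
(y(303) + 157224)*(371874 + 398110) = (0 + 157224)*(371874 + 398110) = 157224*769984 = 121059964416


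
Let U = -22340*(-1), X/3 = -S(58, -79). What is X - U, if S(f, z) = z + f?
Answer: -22277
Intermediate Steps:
S(f, z) = f + z
X = 63 (X = 3*(-(58 - 79)) = 3*(-1*(-21)) = 3*21 = 63)
U = 22340
X - U = 63 - 1*22340 = 63 - 22340 = -22277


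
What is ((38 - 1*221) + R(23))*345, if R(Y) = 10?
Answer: -59685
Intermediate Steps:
((38 - 1*221) + R(23))*345 = ((38 - 1*221) + 10)*345 = ((38 - 221) + 10)*345 = (-183 + 10)*345 = -173*345 = -59685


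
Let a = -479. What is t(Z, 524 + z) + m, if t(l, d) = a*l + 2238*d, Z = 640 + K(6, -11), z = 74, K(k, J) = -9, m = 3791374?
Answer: 4827449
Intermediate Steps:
Z = 631 (Z = 640 - 9 = 631)
t(l, d) = -479*l + 2238*d
t(Z, 524 + z) + m = (-479*631 + 2238*(524 + 74)) + 3791374 = (-302249 + 2238*598) + 3791374 = (-302249 + 1338324) + 3791374 = 1036075 + 3791374 = 4827449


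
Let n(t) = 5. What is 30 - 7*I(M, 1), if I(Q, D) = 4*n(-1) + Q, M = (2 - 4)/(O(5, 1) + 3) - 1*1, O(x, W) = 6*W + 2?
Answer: -1119/11 ≈ -101.73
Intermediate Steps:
O(x, W) = 2 + 6*W
M = -13/11 (M = (2 - 4)/((2 + 6*1) + 3) - 1*1 = -2/((2 + 6) + 3) - 1 = -2/(8 + 3) - 1 = -2/11 - 1 = -13/11 ≈ -1.1818)
I(Q, D) = 20 + Q (I(Q, D) = 4*5 + Q = 20 + Q)
30 - 7*I(M, 1) = 30 - 7*(20 - 13/11) = 30 - 7*207/11 = 30 - 1449/11 = -1119/11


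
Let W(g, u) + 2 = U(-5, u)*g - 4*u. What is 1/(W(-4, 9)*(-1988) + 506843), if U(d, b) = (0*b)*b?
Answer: 1/582387 ≈ 1.7171e-6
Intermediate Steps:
U(d, b) = 0 (U(d, b) = 0*b = 0)
W(g, u) = -2 - 4*u (W(g, u) = -2 + (0*g - 4*u) = -2 + (0 - 4*u) = -2 - 4*u)
1/(W(-4, 9)*(-1988) + 506843) = 1/((-2 - 4*9)*(-1988) + 506843) = 1/((-2 - 36)*(-1988) + 506843) = 1/(-38*(-1988) + 506843) = 1/(75544 + 506843) = 1/582387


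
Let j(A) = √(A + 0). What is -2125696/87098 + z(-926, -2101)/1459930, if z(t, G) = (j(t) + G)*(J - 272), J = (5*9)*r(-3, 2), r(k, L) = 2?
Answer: -767515663461/31789245785 - 91*I*√926/729965 ≈ -24.144 - 0.0037935*I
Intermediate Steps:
j(A) = √A
J = 90 (J = (5*9)*2 = 45*2 = 90)
z(t, G) = -182*G - 182*√t (z(t, G) = (√t + G)*(90 - 272) = (G + √t)*(-182) = -182*G - 182*√t)
-2125696/87098 + z(-926, -2101)/1459930 = -2125696/87098 + (-182*(-2101) - 182*I*√926)/1459930 = -2125696*1/87098 + (382382 - 182*I*√926)*(1/1459930) = -1062848/43549 + (382382 - 182*I*√926)*(1/1459930) = -1062848/43549 + (191191/729965 - 91*I*√926/729965) = -767515663461/31789245785 - 91*I*√926/729965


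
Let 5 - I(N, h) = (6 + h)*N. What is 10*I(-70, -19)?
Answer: -9050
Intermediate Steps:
I(N, h) = 5 - N*(6 + h) (I(N, h) = 5 - (6 + h)*N = 5 - N*(6 + h))
10*I(-70, -19) = 10*(5 - 6*(-70) - 1*(-70)*(-19)) = 10*(5 + 420 - 1330) = 10*(-905) = -9050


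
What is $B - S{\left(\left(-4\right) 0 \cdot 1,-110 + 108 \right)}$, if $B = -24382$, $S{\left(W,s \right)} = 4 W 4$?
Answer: $-24382$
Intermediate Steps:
$S{\left(W,s \right)} = 16 W$
$B - S{\left(\left(-4\right) 0 \cdot 1,-110 + 108 \right)} = -24382 - 16 \left(-4\right) 0 \cdot 1 = -24382 - 16 \cdot 0 \cdot 1 = -24382 - 16 \cdot 0 = -24382 - 0 = -24382 + 0 = -24382$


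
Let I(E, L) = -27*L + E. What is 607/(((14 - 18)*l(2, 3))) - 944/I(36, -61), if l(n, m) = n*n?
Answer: -1036685/26928 ≈ -38.498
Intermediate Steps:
l(n, m) = n²
I(E, L) = E - 27*L
607/(((14 - 18)*l(2, 3))) - 944/I(36, -61) = 607/(((14 - 18)*2²)) - 944/(36 - 27*(-61)) = 607/((-4*4)) - 944/(36 + 1647) = 607/(-16) - 944/1683 = 607*(-1/16) - 944*1/1683 = -607/16 - 944/1683 = -1036685/26928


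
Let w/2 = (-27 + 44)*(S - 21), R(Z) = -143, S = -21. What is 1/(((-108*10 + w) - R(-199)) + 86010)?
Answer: 1/83645 ≈ 1.1955e-5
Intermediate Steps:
w = -1428 (w = 2*((-27 + 44)*(-21 - 21)) = 2*(17*(-42)) = 2*(-714) = -1428)
1/(((-108*10 + w) - R(-199)) + 86010) = 1/(((-108*10 - 1428) - 1*(-143)) + 86010) = 1/(((-1080 - 1428) + 143) + 86010) = 1/((-2508 + 143) + 86010) = 1/(-2365 + 86010) = 1/83645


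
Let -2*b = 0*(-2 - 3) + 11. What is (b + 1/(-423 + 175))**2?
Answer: 1863225/61504 ≈ 30.294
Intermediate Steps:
b = -11/2 (b = -(0*(-2 - 3) + 11)/2 = -(0*(-5) + 11)/2 = -(0 + 11)/2 = -1/2*11 = -11/2 ≈ -5.5000)
(b + 1/(-423 + 175))**2 = (-11/2 + 1/(-423 + 175))**2 = (-11/2 + 1/(-248))**2 = (-11/2 - 1/248)**2 = (-1365/248)**2 = 1863225/61504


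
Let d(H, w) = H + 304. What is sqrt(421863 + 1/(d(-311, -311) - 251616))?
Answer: 4*sqrt(1669368160363169)/251623 ≈ 649.51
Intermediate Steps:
d(H, w) = 304 + H
sqrt(421863 + 1/(d(-311, -311) - 251616)) = sqrt(421863 + 1/((304 - 311) - 251616)) = sqrt(421863 + 1/(-7 - 251616)) = sqrt(421863 + 1/(-251623)) = sqrt(421863 - 1/251623) = sqrt(106150433648/251623) = 4*sqrt(1669368160363169)/251623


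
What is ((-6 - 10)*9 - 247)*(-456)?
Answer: 178296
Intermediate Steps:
((-6 - 10)*9 - 247)*(-456) = (-16*9 - 247)*(-456) = (-144 - 247)*(-456) = -391*(-456) = 178296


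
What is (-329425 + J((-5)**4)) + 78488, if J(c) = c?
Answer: -250312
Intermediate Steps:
(-329425 + J((-5)**4)) + 78488 = (-329425 + (-5)**4) + 78488 = (-329425 + 625) + 78488 = -328800 + 78488 = -250312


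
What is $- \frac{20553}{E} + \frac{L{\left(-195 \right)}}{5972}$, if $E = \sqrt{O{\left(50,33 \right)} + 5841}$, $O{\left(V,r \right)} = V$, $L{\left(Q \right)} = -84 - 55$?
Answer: $- \frac{139}{5972} - \frac{20553 \sqrt{5891}}{5891} \approx -267.8$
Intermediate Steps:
$L{\left(Q \right)} = -139$ ($L{\left(Q \right)} = -84 - 55 = -139$)
$E = \sqrt{5891}$ ($E = \sqrt{50 + 5841} = \sqrt{5891} \approx 76.753$)
$- \frac{20553}{E} + \frac{L{\left(-195 \right)}}{5972} = - \frac{20553}{\sqrt{5891}} - \frac{139}{5972} = - 20553 \frac{\sqrt{5891}}{5891} - \frac{139}{5972} = - \frac{20553 \sqrt{5891}}{5891} - \frac{139}{5972} = - \frac{139}{5972} - \frac{20553 \sqrt{5891}}{5891}$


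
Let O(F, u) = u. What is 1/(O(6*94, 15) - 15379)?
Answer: -1/15364 ≈ -6.5087e-5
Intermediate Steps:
1/(O(6*94, 15) - 15379) = 1/(15 - 15379) = 1/(-15364) = -1/15364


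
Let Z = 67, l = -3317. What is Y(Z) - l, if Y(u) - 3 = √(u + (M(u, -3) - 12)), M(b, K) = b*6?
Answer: 3320 + √457 ≈ 3341.4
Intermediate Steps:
M(b, K) = 6*b
Y(u) = 3 + √(-12 + 7*u) (Y(u) = 3 + √(u + (6*u - 12)) = 3 + √(u + (-12 + 6*u)) = 3 + √(-12 + 7*u))
Y(Z) - l = (3 + √(-12 + 7*67)) - 1*(-3317) = (3 + √(-12 + 469)) + 3317 = (3 + √457) + 3317 = 3320 + √457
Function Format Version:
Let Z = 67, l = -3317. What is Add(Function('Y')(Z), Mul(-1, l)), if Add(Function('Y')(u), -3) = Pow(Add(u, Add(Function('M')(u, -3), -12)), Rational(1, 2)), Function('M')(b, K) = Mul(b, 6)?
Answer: Add(3320, Pow(457, Rational(1, 2))) ≈ 3341.4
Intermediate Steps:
Function('M')(b, K) = Mul(6, b)
Function('Y')(u) = Add(3, Pow(Add(-12, Mul(7, u)), Rational(1, 2))) (Function('Y')(u) = Add(3, Pow(Add(u, Add(Mul(6, u), -12)), Rational(1, 2))) = Add(3, Pow(Add(u, Add(-12, Mul(6, u))), Rational(1, 2))) = Add(3, Pow(Add(-12, Mul(7, u)), Rational(1, 2))))
Add(Function('Y')(Z), Mul(-1, l)) = Add(Add(3, Pow(Add(-12, Mul(7, 67)), Rational(1, 2))), Mul(-1, -3317)) = Add(Add(3, Pow(Add(-12, 469), Rational(1, 2))), 3317) = Add(Add(3, Pow(457, Rational(1, 2))), 3317) = Add(3320, Pow(457, Rational(1, 2)))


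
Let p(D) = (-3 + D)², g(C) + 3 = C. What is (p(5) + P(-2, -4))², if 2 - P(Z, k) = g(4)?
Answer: 25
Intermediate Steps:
g(C) = -3 + C
P(Z, k) = 1 (P(Z, k) = 2 - (-3 + 4) = 2 - 1*1 = 2 - 1 = 1)
(p(5) + P(-2, -4))² = ((-3 + 5)² + 1)² = (2² + 1)² = (4 + 1)² = 5² = 25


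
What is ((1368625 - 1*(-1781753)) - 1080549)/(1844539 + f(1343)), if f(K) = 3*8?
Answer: 2069829/1844563 ≈ 1.1221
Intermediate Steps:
f(K) = 24
((1368625 - 1*(-1781753)) - 1080549)/(1844539 + f(1343)) = ((1368625 - 1*(-1781753)) - 1080549)/(1844539 + 24) = ((1368625 + 1781753) - 1080549)/1844563 = (3150378 - 1080549)*(1/1844563) = 2069829*(1/1844563) = 2069829/1844563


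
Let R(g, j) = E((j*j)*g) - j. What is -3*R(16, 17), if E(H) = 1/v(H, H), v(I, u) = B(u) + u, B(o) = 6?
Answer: 236127/4630 ≈ 50.999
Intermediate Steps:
v(I, u) = 6 + u
E(H) = 1/(6 + H)
R(g, j) = 1/(6 + g*j²) - j (R(g, j) = 1/(6 + (j*j)*g) - j = 1/(6 + j²*g) - j = 1/(6 + g*j²) - j)
-3*R(16, 17) = -3*(1/(6 + 16*17²) - 1*17) = -3*(1/(6 + 16*289) - 17) = -3*(1/(6 + 4624) - 17) = -3*(1/4630 - 17) = -3*(-78709/4630) = 236127/4630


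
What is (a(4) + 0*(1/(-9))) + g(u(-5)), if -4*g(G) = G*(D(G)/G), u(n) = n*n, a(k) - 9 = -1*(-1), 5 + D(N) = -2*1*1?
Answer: 47/4 ≈ 11.750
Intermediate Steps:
D(N) = -7 (D(N) = -5 - 2*1*1 = -5 - 2*1 = -5 - 2 = -7)
a(k) = 10 (a(k) = 9 - 1*(-1) = 9 + 1 = 10)
u(n) = n**2
g(G) = 7/4 (g(G) = -G*(-7/G)/4 = -1/4*(-7) = 7/4)
(a(4) + 0*(1/(-9))) + g(u(-5)) = (10 + 0*(1/(-9))) + 7/4 = (10 + 0*(1*(-1/9))) + 7/4 = (10 + 0*(-1/9)) + 7/4 = (10 + 0) + 7/4 = 10 + 7/4 = 47/4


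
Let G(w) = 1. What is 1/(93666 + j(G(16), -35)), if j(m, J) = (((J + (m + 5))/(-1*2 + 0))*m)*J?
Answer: 2/186317 ≈ 1.0734e-5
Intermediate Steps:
j(m, J) = J*m*(-5/2 - J/2 - m/2) (j(m, J) = (((J + (5 + m))/(-2 + 0))*m)*J = (((5 + J + m)/(-2))*m)*J = (((5 + J + m)*(-1/2))*m)*J = ((-5/2 - J/2 - m/2)*m)*J = (m*(-5/2 - J/2 - m/2))*J = J*m*(-5/2 - J/2 - m/2))
1/(93666 + j(G(16), -35)) = 1/(93666 - 1/2*(-35)*1*(5 - 35 + 1)) = 1/(93666 - 1/2*(-35)*1*(-29)) = 1/(93666 - 1015/2) = 1/(186317/2) = 2/186317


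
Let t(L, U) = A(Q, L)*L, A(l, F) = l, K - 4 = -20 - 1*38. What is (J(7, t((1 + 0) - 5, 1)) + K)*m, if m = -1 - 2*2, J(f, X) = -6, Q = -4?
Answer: 300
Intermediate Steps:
K = -54 (K = 4 + (-20 - 1*38) = 4 + (-20 - 38) = 4 - 58 = -54)
t(L, U) = -4*L
m = -5 (m = -1 - 4 = -5)
(J(7, t((1 + 0) - 5, 1)) + K)*m = (-6 - 54)*(-5) = -60*(-5) = 300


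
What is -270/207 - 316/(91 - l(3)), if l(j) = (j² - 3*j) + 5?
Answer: -4924/989 ≈ -4.9788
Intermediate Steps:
l(j) = 5 + j² - 3*j
-270/207 - 316/(91 - l(3)) = -270/207 - 316/(91 - (5 + 3² - 3*3)) = -270*1/207 - 316/(91 - (5 + 9 - 9)) = -30/23 - 316/(91 - 1*5) = -30/23 - 316/(91 - 5) = -30/23 - 316/86 = -30/23 - 316*1/86 = -30/23 - 158/43 = -4924/989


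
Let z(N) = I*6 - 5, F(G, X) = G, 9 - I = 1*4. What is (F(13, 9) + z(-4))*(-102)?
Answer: -3876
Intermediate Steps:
I = 5 (I = 9 - 4 = 5)
z(N) = 25 (z(N) = 5*6 - 5 = 30 - 5 = 25)
(F(13, 9) + z(-4))*(-102) = (13 + 25)*(-102) = 38*(-102) = -3876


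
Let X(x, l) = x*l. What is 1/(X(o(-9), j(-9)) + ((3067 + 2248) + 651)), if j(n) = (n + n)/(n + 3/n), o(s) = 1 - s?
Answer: 7/41897 ≈ 0.00016708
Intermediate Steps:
j(n) = 2*n/(n + 3/n) (j(n) = (2*n)/(n + 3/n) = 2*n/(n + 3/n))
X(x, l) = l*x
1/(X(o(-9), j(-9)) + ((3067 + 2248) + 651)) = 1/((2*(-9)²/(3 + (-9)²))*(1 - 1*(-9)) + ((3067 + 2248) + 651)) = 1/((2*81/(3 + 81))*(1 + 9) + (5315 + 651)) = 1/((2*81/84)*10 + 5966) = 1/((2*81*(1/84))*10 + 5966) = 1/((27/14)*10 + 5966) = 1/(135/7 + 5966) = 1/(41897/7) = 7/41897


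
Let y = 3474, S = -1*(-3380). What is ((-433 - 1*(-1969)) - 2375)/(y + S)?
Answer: -839/6854 ≈ -0.12241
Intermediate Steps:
S = 3380
((-433 - 1*(-1969)) - 2375)/(y + S) = ((-433 - 1*(-1969)) - 2375)/(3474 + 3380) = ((-433 + 1969) - 2375)/6854 = (1536 - 2375)*(1/6854) = -839*1/6854 = -839/6854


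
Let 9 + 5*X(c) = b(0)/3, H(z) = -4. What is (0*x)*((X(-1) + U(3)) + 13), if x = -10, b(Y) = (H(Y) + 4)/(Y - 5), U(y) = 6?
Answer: 0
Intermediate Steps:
b(Y) = 0 (b(Y) = (-4 + 4)/(Y - 5) = 0/(-5 + Y) = 0)
X(c) = -9/5 (X(c) = -9/5 + (0/3)/5 = -9/5 + (0*(1/3))/5 = -9/5 + (1/5)*0 = -9/5 + 0 = -9/5)
(0*x)*((X(-1) + U(3)) + 13) = (0*(-10))*((-9/5 + 6) + 13) = 0*(21/5 + 13) = 0*(86/5) = 0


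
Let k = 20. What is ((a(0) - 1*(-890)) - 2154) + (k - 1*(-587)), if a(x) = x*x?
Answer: -657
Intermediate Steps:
a(x) = x²
((a(0) - 1*(-890)) - 2154) + (k - 1*(-587)) = ((0² - 1*(-890)) - 2154) + (20 - 1*(-587)) = ((0 + 890) - 2154) + (20 + 587) = (890 - 2154) + 607 = -1264 + 607 = -657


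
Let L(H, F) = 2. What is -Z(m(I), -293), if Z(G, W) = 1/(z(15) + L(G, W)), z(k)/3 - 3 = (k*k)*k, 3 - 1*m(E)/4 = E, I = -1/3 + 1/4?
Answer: -1/10136 ≈ -9.8658e-5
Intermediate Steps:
I = -1/12 (I = -1*⅓ + 1*(¼) = -⅓ + ¼ = -1/12 ≈ -0.083333)
m(E) = 12 - 4*E
z(k) = 9 + 3*k³ (z(k) = 9 + 3*((k*k)*k) = 9 + 3*(k²*k) = 9 + 3*k³)
Z(G, W) = 1/10136 (Z(G, W) = 1/((9 + 3*15³) + 2) = 1/((9 + 3*3375) + 2) = 1/((9 + 10125) + 2) = 1/(10134 + 2) = 1/10136)
-Z(m(I), -293) = -1*1/10136 = -1/10136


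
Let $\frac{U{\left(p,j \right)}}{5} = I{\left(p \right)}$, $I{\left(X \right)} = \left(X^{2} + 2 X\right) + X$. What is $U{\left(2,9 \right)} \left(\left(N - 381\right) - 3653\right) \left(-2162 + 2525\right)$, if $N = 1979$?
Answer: $-37298250$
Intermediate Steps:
$I{\left(X \right)} = X^{2} + 3 X$
$U{\left(p,j \right)} = 5 p \left(3 + p\right)$
$U{\left(2,9 \right)} \left(\left(N - 381\right) - 3653\right) \left(-2162 + 2525\right) = 5 \cdot 2 \left(3 + 2\right) \left(\left(1979 - 381\right) - 3653\right) \left(-2162 + 2525\right) = 5 \cdot 2 \cdot 5 \left(\left(1979 - 381\right) - 3653\right) 363 = 50 \left(1598 - 3653\right) 363 = 50 \left(\left(-2055\right) 363\right) = 50 \left(-745965\right) = -37298250$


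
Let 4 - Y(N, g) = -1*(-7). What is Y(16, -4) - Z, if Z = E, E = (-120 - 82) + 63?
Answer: 136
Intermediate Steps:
E = -139 (E = -202 + 63 = -139)
Y(N, g) = -3 (Y(N, g) = 4 - (-1)*(-7) = 4 - 1*7 = 4 - 7 = -3)
Z = -139
Y(16, -4) - Z = -3 - 1*(-139) = -3 + 139 = 136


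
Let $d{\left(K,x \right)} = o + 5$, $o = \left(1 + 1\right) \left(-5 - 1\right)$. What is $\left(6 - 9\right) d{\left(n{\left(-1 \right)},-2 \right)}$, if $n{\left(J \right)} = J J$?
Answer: $21$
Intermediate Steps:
$n{\left(J \right)} = J^{2}$
$o = -12$ ($o = 2 \left(-6\right) = -12$)
$d{\left(K,x \right)} = -7$ ($d{\left(K,x \right)} = -12 + 5 = -7$)
$\left(6 - 9\right) d{\left(n{\left(-1 \right)},-2 \right)} = \left(6 - 9\right) \left(-7\right) = \left(-3\right) \left(-7\right) = 21$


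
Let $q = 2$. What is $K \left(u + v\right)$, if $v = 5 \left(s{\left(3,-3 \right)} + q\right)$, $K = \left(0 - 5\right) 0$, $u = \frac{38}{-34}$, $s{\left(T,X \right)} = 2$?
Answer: $0$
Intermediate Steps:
$u = - \frac{19}{17}$ ($u = 38 \left(- \frac{1}{34}\right) = - \frac{19}{17} \approx -1.1176$)
$K = 0$ ($K = \left(-5\right) 0 = 0$)
$v = 20$ ($v = 5 \left(2 + 2\right) = 5 \cdot 4 = 20$)
$K \left(u + v\right) = 0 \left(- \frac{19}{17} + 20\right) = 0 \cdot \frac{321}{17} = 0$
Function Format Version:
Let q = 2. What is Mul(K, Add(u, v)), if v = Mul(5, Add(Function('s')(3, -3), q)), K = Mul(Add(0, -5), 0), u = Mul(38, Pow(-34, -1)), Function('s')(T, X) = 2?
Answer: 0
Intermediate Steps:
u = Rational(-19, 17) (u = Mul(38, Rational(-1, 34)) = Rational(-19, 17) ≈ -1.1176)
K = 0 (K = Mul(-5, 0) = 0)
v = 20 (v = Mul(5, Add(2, 2)) = Mul(5, 4) = 20)
Mul(K, Add(u, v)) = Mul(0, Add(Rational(-19, 17), 20)) = Mul(0, Rational(321, 17)) = 0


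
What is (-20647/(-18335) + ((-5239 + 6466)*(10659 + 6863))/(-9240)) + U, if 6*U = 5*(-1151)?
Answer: -55650004871/16941540 ≈ -3284.8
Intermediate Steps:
U = -5755/6 (U = (5*(-1151))/6 = (⅙)*(-5755) = -5755/6 ≈ -959.17)
(-20647/(-18335) + ((-5239 + 6466)*(10659 + 6863))/(-9240)) + U = (-20647/(-18335) + ((-5239 + 6466)*(10659 + 6863))/(-9240)) - 5755/6 = (-20647*(-1/18335) + (1227*17522)*(-1/9240)) - 5755/6 = (20647/18335 + 21499494*(-1/9240)) - 5755/6 = (20647/18335 - 3583249/1540) - 5755/6 = -13133414807/5647180 - 5755/6 = -55650004871/16941540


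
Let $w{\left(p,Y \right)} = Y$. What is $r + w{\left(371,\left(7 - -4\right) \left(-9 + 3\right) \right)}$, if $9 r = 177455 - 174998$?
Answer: $207$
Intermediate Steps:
$r = 273$ ($r = \frac{177455 - 174998}{9} = \frac{1}{9} \cdot 2457 = 273$)
$r + w{\left(371,\left(7 - -4\right) \left(-9 + 3\right) \right)} = 273 + \left(7 - -4\right) \left(-9 + 3\right) = 273 + \left(7 + 4\right) \left(-6\right) = 273 + 11 \left(-6\right) = 273 - 66 = 207$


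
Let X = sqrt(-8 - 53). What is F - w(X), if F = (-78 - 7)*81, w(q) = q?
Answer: -6885 - I*sqrt(61) ≈ -6885.0 - 7.8102*I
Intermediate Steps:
X = I*sqrt(61) (X = sqrt(-61) = I*sqrt(61) ≈ 7.8102*I)
F = -6885 (F = -85*81 = -6885)
F - w(X) = -6885 - I*sqrt(61)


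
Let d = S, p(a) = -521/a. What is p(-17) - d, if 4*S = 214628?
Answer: -911648/17 ≈ -53626.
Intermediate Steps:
S = 53657 (S = (¼)*214628 = 53657)
d = 53657
p(-17) - d = -521/(-17) - 1*53657 = -521*(-1/17) - 53657 = 521/17 - 53657 = -911648/17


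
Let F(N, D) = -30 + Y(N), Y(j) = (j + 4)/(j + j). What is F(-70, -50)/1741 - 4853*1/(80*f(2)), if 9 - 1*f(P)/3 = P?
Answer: -8498681/2924880 ≈ -2.9057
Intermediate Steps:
f(P) = 27 - 3*P
Y(j) = (4 + j)/(2*j) (Y(j) = (4 + j)/((2*j)) = (4 + j)*(1/(2*j)) = (4 + j)/(2*j))
F(N, D) = -30 + (4 + N)/(2*N)
F(-70, -50)/1741 - 4853*1/(80*f(2)) = (-59/2 + 2/(-70))/1741 - 4853*1/(80*(27 - 3*2)) = (-59/2 + 2*(-1/70))*(1/1741) - 4853*1/(80*(27 - 6)) = (-59/2 - 1/35)*(1/1741) - 4853/((21*8)*10) = -2067/70*1/1741 - 4853/(168*10) = -2067/121870 - 4853/1680 = -8498681/2924880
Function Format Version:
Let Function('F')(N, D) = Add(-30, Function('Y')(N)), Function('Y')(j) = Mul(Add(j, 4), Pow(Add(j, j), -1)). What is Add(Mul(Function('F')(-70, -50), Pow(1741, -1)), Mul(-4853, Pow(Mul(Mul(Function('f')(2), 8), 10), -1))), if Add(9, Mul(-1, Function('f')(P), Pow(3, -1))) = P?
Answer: Rational(-8498681, 2924880) ≈ -2.9057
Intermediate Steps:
Function('f')(P) = Add(27, Mul(-3, P))
Function('Y')(j) = Mul(Rational(1, 2), Pow(j, -1), Add(4, j)) (Function('Y')(j) = Mul(Add(4, j), Pow(Mul(2, j), -1)) = Mul(Add(4, j), Mul(Rational(1, 2), Pow(j, -1))) = Mul(Rational(1, 2), Pow(j, -1), Add(4, j)))
Function('F')(N, D) = Add(-30, Mul(Rational(1, 2), Pow(N, -1), Add(4, N)))
Add(Mul(Function('F')(-70, -50), Pow(1741, -1)), Mul(-4853, Pow(Mul(Mul(Function('f')(2), 8), 10), -1))) = Add(Mul(Add(Rational(-59, 2), Mul(2, Pow(-70, -1))), Pow(1741, -1)), Mul(-4853, Pow(Mul(Mul(Add(27, Mul(-3, 2)), 8), 10), -1))) = Add(Mul(Add(Rational(-59, 2), Mul(2, Rational(-1, 70))), Rational(1, 1741)), Mul(-4853, Pow(Mul(Mul(Add(27, -6), 8), 10), -1))) = Add(Mul(Add(Rational(-59, 2), Rational(-1, 35)), Rational(1, 1741)), Mul(-4853, Pow(Mul(Mul(21, 8), 10), -1))) = Add(Mul(Rational(-2067, 70), Rational(1, 1741)), Mul(-4853, Pow(Mul(168, 10), -1))) = Add(Rational(-2067, 121870), Mul(-4853, Pow(1680, -1))) = Add(Rational(-2067, 121870), Mul(-4853, Rational(1, 1680))) = Add(Rational(-2067, 121870), Rational(-4853, 1680)) = Rational(-8498681, 2924880)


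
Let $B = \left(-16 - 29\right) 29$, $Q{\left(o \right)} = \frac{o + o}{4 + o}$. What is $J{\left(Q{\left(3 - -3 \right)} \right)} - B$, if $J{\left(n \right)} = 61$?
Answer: $1366$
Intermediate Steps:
$Q{\left(o \right)} = \frac{2 o}{4 + o}$
$B = -1305$ ($B = \left(-45\right) 29 = -1305$)
$J{\left(Q{\left(3 - -3 \right)} \right)} - B = 61 - -1305 = 61 + 1305 = 1366$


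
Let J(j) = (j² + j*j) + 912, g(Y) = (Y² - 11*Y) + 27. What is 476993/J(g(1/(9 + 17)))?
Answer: 108987176584/531194145 ≈ 205.17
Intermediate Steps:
g(Y) = 27 + Y² - 11*Y
J(j) = 912 + 2*j² (J(j) = (j² + j²) + 912 = 2*j² + 912 = 912 + 2*j²)
476993/J(g(1/(9 + 17))) = 476993/(912 + 2*(27 + (1/(9 + 17))² - 11/(9 + 17))²) = 476993/(912 + 2*(27 + (1/26)² - 11/26)²) = 476993/(912 + 2*(27 + (1/26)² - 11*1/26)²) = 476993/(912 + 2*(27 + 1/676 - 11/26)²) = 476993/(912 + 2*(17967/676)²) = 476993/(912 + 2*(322813089/456976)) = 476993/(912 + 322813089/228488) = 476993/(531194145/228488) = 476993*(228488/531194145) = 108987176584/531194145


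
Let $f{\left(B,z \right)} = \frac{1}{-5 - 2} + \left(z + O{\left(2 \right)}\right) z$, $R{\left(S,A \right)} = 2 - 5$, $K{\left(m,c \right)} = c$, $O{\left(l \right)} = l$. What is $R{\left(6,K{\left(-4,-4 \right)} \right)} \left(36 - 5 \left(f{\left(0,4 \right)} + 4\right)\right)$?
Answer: $\frac{2169}{7} \approx 309.86$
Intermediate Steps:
$R{\left(S,A \right)} = -3$
$f{\left(B,z \right)} = - \frac{1}{7} + z \left(2 + z\right)$ ($f{\left(B,z \right)} = \frac{1}{-5 - 2} + \left(z + 2\right) z = \frac{1}{-7} + \left(2 + z\right) z = - \frac{1}{7} + z \left(2 + z\right)$)
$R{\left(6,K{\left(-4,-4 \right)} \right)} \left(36 - 5 \left(f{\left(0,4 \right)} + 4\right)\right) = - 3 \left(36 - 5 \left(\left(- \frac{1}{7} + 4^{2} + 2 \cdot 4\right) + 4\right)\right) = - 3 \left(36 - 5 \left(\left(- \frac{1}{7} + 16 + 8\right) + 4\right)\right) = - 3 \left(36 - 5 \left(\frac{167}{7} + 4\right)\right) = - 3 \left(36 - \frac{975}{7}\right) = \left(-3\right) \left(- \frac{723}{7}\right) = \frac{2169}{7}$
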